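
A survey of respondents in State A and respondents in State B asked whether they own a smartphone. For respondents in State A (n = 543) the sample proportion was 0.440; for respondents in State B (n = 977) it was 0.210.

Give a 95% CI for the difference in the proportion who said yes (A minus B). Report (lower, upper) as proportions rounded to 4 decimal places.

(0.1811, 0.2789)

SE₁ = √(p̂₁(1−p̂₁)/n₁) = √(0.4400·0.5600/543) = 0.02130; SE₂ = √(0.2100·0.7900/977) = 0.01303.
Independent samples: SE of the difference = √(SE₁² + SE₂²) = √(0.00045369 + 0.0001697809) = 0.02497.
z* for 95% confidence is 1.960, so the margin of error is 1.960 × 0.02497 = 0.04894.
Point estimate p̂₁ − p̂₂ = 0.4400 − 0.2100 = 0.2300.
0.2300 ± 0.04894 → (0.1811, 0.2789).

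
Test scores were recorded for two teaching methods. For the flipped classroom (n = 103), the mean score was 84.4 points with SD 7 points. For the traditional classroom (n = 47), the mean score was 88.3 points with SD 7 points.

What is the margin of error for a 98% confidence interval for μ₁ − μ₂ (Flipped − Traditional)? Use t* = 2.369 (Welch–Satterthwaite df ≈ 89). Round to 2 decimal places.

2.92

SE₁ = s₁/√n₁ = 7/√103 = 0.6897; SE₂ = 7/√47 = 1.0211.
Independent samples, unequal variances: SE_diff = √(SE₁² + SE₂²) = √(0.47568609 + 1.04264521) = 1.2322.
t* = 2.369, so margin of error = 2.369 × 1.2322 = 2.9191.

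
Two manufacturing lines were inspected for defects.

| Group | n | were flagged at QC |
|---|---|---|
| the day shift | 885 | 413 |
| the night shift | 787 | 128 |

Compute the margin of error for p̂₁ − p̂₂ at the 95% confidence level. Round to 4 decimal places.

p̂₁ = 413/885 = 0.4667 and p̂₂ = 128/787 = 0.1626.
SE₁ = √(p̂₁(1−p̂₁)/n₁) = √(0.4667·0.5333/885) = 0.01677; SE₂ = √(0.1626·0.8374/787) = 0.01315.
Independent samples: SE of the difference = √(SE₁² + SE₂²) = √(0.0002812329 + 0.0001729225) = 0.02131.
z* for 95% confidence is 1.960, so the margin of error is 1.960 × 0.02131 = 0.04177.

0.0418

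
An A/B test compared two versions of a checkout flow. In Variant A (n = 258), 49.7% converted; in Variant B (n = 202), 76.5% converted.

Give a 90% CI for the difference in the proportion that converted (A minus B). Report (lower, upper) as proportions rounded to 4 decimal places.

SE₁ = √(p̂₁(1−p̂₁)/n₁) = √(0.4970·0.5030/258) = 0.03113; SE₂ = √(0.7650·0.2350/202) = 0.02983.
Independent samples: SE of the difference = √(SE₁² + SE₂²) = √(0.0009690769 + 0.0008898289) = 0.04312.
z* for 90% confidence is 1.645, so the margin of error is 1.645 × 0.04312 = 0.07093.
Point estimate p̂₁ − p̂₂ = 0.4970 − 0.7650 = -0.2680.
-0.2680 ± 0.07093 → (-0.3389, -0.1971).

(-0.3389, -0.1971)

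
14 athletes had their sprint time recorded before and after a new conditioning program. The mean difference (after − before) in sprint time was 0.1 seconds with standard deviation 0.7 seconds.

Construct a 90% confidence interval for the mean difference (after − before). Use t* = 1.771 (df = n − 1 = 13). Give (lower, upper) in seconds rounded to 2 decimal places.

This is a matched-pairs design, so SE = s_d/√n = 0.7/√14 = 0.1871.
Margin = 1.771 × 0.1871 = 0.3314; the interval is 0.1 ± 0.3314 = (-0.23, 0.43).

(-0.23, 0.43)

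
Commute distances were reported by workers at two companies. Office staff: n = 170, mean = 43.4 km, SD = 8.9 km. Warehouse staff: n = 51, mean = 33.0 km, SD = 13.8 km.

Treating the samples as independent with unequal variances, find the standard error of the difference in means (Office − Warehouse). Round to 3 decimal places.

SE₁ = s₁/√n₁ = 8.9/√170 = 0.6826; SE₂ = 13.8/√51 = 1.9324.
Independent samples, unequal variances: SE_diff = √(SE₁² + SE₂²) = √(0.46594276 + 3.73416976) = 2.0494.

2.049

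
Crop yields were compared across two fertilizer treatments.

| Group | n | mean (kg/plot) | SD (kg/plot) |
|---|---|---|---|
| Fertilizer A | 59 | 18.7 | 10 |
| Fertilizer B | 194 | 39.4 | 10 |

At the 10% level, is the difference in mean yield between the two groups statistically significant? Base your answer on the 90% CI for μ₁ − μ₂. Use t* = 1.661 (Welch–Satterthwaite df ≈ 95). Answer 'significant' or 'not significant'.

significant

Per-group SEs: s₁/√n₁ = 10/√59 = 1.3019, s₂/√n₂ = 10/√194 = 0.7180.
Unpooled SE of the difference: √(1.69494361 + 0.515524) = 1.4868.
Margin of error = t* · SE = 1.661 × 1.4868 = 2.4696.
x̄₁ − x̄₂ = 18.7 − 39.4 = -20.7000.
CI: -20.7000 ± 2.4696 = (-23.1696, -18.2304).
The interval (-23.1696, -18.2304) does not contain 0, so the difference is significant.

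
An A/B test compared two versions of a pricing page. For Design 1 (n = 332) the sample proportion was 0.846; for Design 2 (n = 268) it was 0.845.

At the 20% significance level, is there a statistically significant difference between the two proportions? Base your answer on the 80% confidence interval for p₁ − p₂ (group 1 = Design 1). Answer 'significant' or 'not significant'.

not significant

Each SE is √(p̂(1−p̂)/n): √(0.8460·0.1540/332) = 0.01981 and √(0.8450·0.1550/268) = 0.02211.
SE(p̂₁ − p̂₂) = √(SE₁² + SE₂²) = √(0.0003924361 + 0.0004888521) = 0.02969, since the two samples are independent.
At 80% confidence z* = 1.282; margin = 1.282 × 0.02969 = 0.03806.
The difference is 0.8460 − 0.8450 = 0.0010, so the interval is 0.0010 ± 0.03806 = (-0.03706, 0.03906).
The interval (-0.03706, 0.03906) contains 0, so the difference is not significant.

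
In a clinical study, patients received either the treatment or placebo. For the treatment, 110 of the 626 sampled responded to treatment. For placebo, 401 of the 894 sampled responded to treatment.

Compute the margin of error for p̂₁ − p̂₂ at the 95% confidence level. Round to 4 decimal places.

Sample proportions: 110/626 = 0.1757, 401/894 = 0.4485.
Each SE is √(p̂(1−p̂)/n): √(0.1757·0.8243/626) = 0.01521 and √(0.4485·0.5515/894) = 0.01663.
SE(p̂₁ − p̂₂) = √(SE₁² + SE₂²) = √(0.0002313441 + 0.0002765569) = 0.02254, since the two samples are independent.
At 95% confidence z* = 1.960; margin = 1.960 × 0.02254 = 0.04418.

0.0442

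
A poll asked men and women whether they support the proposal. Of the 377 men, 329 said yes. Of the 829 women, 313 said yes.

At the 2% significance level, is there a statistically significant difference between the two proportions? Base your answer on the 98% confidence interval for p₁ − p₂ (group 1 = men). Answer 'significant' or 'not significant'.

significant

p̂₁ = 329/377 = 0.8727 and p̂₂ = 313/829 = 0.3776.
SE₁ = √(p̂₁(1−p̂₁)/n₁) = √(0.8727·0.1273/377) = 0.01717; SE₂ = √(0.3776·0.6224/829) = 0.01684.
Independent samples: SE of the difference = √(SE₁² + SE₂²) = √(0.0002948089 + 0.0002835856) = 0.02405.
z* for 98% confidence is 2.326, so the margin of error is 2.326 × 0.02405 = 0.05594.
Point estimate p̂₁ − p̂₂ = 0.8727 − 0.3776 = 0.4951.
0.4951 ± 0.05594 → (0.43916, 0.55104).
The interval (0.43916, 0.55104) does not contain 0, so the difference is significant.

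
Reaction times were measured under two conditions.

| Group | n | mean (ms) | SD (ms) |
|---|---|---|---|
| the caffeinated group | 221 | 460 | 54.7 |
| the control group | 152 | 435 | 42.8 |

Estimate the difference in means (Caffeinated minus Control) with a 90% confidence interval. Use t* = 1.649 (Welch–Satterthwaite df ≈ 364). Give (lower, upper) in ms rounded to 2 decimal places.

Standard errors of each mean: 54.7/√221 = 3.6795 and 42.8/√152 = 3.4715.
SE(x̄₁ − x̄₂) = √(3.6795² + 3.4715²) = 5.0587 for independent samples with unequal variances.
With t* = 1.649, the margin is 1.649 × 5.0587 = 8.3418.
x̄₁ − x̄₂ = 460 − 435 = 25.0000; the interval is 25.0000 ± 8.3418 = (16.66, 33.34).

(16.66, 33.34)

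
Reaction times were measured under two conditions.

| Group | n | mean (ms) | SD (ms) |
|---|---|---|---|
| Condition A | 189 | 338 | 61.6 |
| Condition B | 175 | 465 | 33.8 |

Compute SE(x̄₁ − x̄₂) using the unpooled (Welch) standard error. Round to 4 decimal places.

SE₁ = s₁/√n₁ = 61.6/√189 = 4.4807; SE₂ = 33.8/√175 = 2.5550.
Independent samples, unequal variances: SE_diff = √(SE₁² + SE₂²) = √(20.07667249 + 6.528025) = 5.1580.

5.1580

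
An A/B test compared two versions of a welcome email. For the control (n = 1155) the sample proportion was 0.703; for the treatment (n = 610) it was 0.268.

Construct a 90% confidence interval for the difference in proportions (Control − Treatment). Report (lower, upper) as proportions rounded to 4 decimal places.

(0.3981, 0.4719)

The two standard errors are √(0.7030×0.2970/1155) = 0.01345 and √(0.2680×0.7320/610) = 0.01793.
Because the samples are independent, SE_diff = √(0.01345² + 0.01793²) = 0.02241.
Using z* = 1.645 for 90%, ME = 1.645 × 0.02241 = 0.03686.
p̂₁ − p̂₂ = 0.4350; interval 0.4350 ± 0.03686 gives (0.3981, 0.4719).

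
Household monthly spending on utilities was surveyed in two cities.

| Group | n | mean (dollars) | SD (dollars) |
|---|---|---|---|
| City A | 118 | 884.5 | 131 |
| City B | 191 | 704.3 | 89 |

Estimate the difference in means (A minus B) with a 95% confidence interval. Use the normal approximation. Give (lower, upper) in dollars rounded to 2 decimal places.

(153.40, 207.00)

Per-group SEs: s₁/√n₁ = 131/√118 = 12.0595, s₂/√n₂ = 89/√191 = 6.4398.
Unpooled SE of the difference: √(145.43154025 + 41.47102404) = 13.6712.
Margin of error = z* · SE = 1.960 × 13.6712 = 26.7956.
x̄₁ − x̄₂ = 884.5 − 704.3 = 180.2000.
CI: 180.2000 ± 26.7956 = (153.40, 207.00).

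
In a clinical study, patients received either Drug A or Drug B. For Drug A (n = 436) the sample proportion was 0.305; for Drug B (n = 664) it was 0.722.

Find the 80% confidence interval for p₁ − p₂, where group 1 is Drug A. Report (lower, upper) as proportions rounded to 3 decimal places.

Each SE is √(p̂(1−p̂)/n): √(0.3050·0.6950/436) = 0.02205 and √(0.7220·0.2780/664) = 0.01739.
SE(p̂₁ − p̂₂) = √(SE₁² + SE₂²) = √(0.0004862025 + 0.0003024121) = 0.02808, since the two samples are independent.
At 80% confidence z* = 1.282; margin = 1.282 × 0.02808 = 0.03600.
The difference is 0.3050 − 0.7220 = -0.4170, so the interval is -0.4170 ± 0.03600 = (-0.453, -0.381).

(-0.453, -0.381)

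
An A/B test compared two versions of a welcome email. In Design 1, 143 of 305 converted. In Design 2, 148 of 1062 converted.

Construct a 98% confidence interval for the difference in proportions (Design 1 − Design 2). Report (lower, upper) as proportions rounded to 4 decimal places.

Sample proportions: 143/305 = 0.4689, 148/1062 = 0.1394.
Each SE is √(p̂(1−p̂)/n): √(0.4689·0.5311/305) = 0.02857 and √(0.1394·0.8606/1062) = 0.01063.
SE(p̂₁ − p̂₂) = √(SE₁² + SE₂²) = √(0.0008162449 + 0.0001129969) = 0.03048, since the two samples are independent.
At 98% confidence z* = 2.326; margin = 2.326 × 0.03048 = 0.07090.
The difference is 0.4689 − 0.1394 = 0.3295, so the interval is 0.3295 ± 0.07090 = (0.2586, 0.4004).

(0.2586, 0.4004)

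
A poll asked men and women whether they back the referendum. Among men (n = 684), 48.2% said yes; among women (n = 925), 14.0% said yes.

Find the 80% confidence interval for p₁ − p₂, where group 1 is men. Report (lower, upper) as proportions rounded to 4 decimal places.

(0.3135, 0.3705)

Each SE is √(p̂(1−p̂)/n): √(0.4820·0.5180/684) = 0.01911 and √(0.1400·0.8600/925) = 0.01141.
SE(p̂₁ − p̂₂) = √(SE₁² + SE₂²) = √(0.0003651921 + 0.0001301881) = 0.02226, since the two samples are independent.
At 80% confidence z* = 1.282; margin = 1.282 × 0.02226 = 0.02854.
The difference is 0.4820 − 0.1400 = 0.3420, so the interval is 0.3420 ± 0.02854 = (0.3135, 0.3705).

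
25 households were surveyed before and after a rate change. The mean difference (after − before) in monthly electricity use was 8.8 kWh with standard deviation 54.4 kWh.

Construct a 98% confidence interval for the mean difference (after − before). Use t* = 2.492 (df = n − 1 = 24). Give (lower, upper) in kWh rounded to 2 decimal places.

(-18.31, 35.91)

Paired design: SE = s_d/√n = 54.4/√25 = 10.8800.
t* = 2.492; margin of error = 2.492 × 10.8800 = 27.1130.
8.8 ± 27.1130 → (-18.31, 35.91).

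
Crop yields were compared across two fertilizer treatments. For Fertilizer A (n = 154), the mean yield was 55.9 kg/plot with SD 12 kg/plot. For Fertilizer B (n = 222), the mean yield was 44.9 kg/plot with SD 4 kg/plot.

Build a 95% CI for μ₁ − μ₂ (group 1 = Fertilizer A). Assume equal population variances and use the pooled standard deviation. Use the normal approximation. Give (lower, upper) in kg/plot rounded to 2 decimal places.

Pooled variance s_p² = [153·12² + 221·4²] / (154+222−2) = 68.3636, so s_p = 8.2682.
SE_diff = s_p·√(1/n₁ + 1/n₂) = 8.2682·√(1/154 + 1/222) = 0.8671.
z* = 1.960; margin = 1.960 × 0.8671 = 1.6995.
Difference = 55.9 − 44.9 = 11.0000.
11.0000 ± 1.6995 → (9.30, 12.70).

(9.30, 12.70)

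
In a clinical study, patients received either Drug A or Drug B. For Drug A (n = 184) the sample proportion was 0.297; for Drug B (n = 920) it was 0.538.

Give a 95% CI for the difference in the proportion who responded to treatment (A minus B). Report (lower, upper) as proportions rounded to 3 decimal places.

SE₁ = √(p̂₁(1−p̂₁)/n₁) = √(0.2970·0.7030/184) = 0.03369; SE₂ = √(0.5380·0.4620/920) = 0.01644.
Independent samples: SE of the difference = √(SE₁² + SE₂²) = √(0.0011350161 + 0.0002702736) = 0.03749.
z* for 95% confidence is 1.960, so the margin of error is 1.960 × 0.03749 = 0.07348.
Point estimate p̂₁ − p̂₂ = 0.2970 − 0.5380 = -0.2410.
-0.2410 ± 0.07348 → (-0.314, -0.168).

(-0.314, -0.168)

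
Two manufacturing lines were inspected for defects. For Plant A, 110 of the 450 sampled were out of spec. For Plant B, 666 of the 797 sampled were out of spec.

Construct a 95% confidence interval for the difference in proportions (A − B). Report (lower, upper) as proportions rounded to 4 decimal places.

(-0.6385, -0.5439)

p̂₁ = 110/450 = 0.2444 and p̂₂ = 666/797 = 0.8356.
SE₁ = √(p̂₁(1−p̂₁)/n₁) = √(0.2444·0.7556/450) = 0.02026; SE₂ = √(0.8356·0.1644/797) = 0.01313.
Independent samples: SE of the difference = √(SE₁² + SE₂²) = √(0.0004104676 + 0.0001723969) = 0.02414.
z* for 95% confidence is 1.960, so the margin of error is 1.960 × 0.02414 = 0.04731.
Point estimate p̂₁ − p̂₂ = 0.2444 − 0.8356 = -0.5912.
-0.5912 ± 0.04731 → (-0.6385, -0.5439).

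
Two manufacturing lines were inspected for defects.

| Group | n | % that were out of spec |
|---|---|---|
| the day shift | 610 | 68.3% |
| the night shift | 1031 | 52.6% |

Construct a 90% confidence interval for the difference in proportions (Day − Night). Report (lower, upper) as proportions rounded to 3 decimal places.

(0.117, 0.197)

SE₁ = √(p̂₁(1−p̂₁)/n₁) = √(0.6830·0.3170/610) = 0.01884; SE₂ = √(0.5260·0.4740/1031) = 0.01555.
Independent samples: SE of the difference = √(SE₁² + SE₂²) = √(0.0003549456 + 0.0002418025) = 0.02443.
z* for 90% confidence is 1.645, so the margin of error is 1.645 × 0.02443 = 0.04019.
Point estimate p̂₁ − p̂₂ = 0.6830 − 0.5260 = 0.1570.
0.1570 ± 0.04019 → (0.117, 0.197).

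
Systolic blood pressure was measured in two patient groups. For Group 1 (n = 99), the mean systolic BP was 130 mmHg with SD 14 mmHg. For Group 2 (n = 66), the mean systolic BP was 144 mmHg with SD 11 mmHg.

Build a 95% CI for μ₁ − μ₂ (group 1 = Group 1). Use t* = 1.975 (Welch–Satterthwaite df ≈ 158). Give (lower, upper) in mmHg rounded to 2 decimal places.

SE₁ = s₁/√n₁ = 14/√99 = 1.4071; SE₂ = 11/√66 = 1.3540.
Independent samples, unequal variances: SE_diff = √(SE₁² + SE₂²) = √(1.97993041 + 1.833316) = 1.9528.
t* = 1.975, so margin of error = 1.975 × 1.9528 = 3.8568.
Difference in means = 130 − 144 = -14.0000.
-14.0000 ± 3.8568 → (-17.86, -10.14).

(-17.86, -10.14)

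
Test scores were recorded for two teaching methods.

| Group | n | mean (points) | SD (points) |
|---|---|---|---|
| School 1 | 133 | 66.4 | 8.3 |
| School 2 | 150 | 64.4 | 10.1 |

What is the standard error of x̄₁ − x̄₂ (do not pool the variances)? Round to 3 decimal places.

1.095

SE₁ = s₁/√n₁ = 8.3/√133 = 0.7197; SE₂ = 10.1/√150 = 0.8247.
Independent samples, unequal variances: SE_diff = √(SE₁² + SE₂²) = √(0.51796809 + 0.68013009) = 1.0946.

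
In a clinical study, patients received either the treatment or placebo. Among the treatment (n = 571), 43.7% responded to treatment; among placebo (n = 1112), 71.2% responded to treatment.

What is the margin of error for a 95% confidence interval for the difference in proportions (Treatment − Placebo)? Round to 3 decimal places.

0.049

The two standard errors are √(0.4370×0.5630/571) = 0.02076 and √(0.7120×0.2880/1112) = 0.01358.
Because the samples are independent, SE_diff = √(0.02076² + 0.01358²) = 0.02481.
Using z* = 1.960 for 95%, ME = 1.960 × 0.02481 = 0.04863.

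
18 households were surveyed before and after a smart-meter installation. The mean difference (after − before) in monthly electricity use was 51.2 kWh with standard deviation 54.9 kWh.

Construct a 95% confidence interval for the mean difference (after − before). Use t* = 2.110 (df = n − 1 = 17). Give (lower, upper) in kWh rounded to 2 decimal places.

Paired design: SE = s_d/√n = 54.9/√18 = 12.9401.
t* = 2.110; margin of error = 2.110 × 12.9401 = 27.3036.
51.2 ± 27.3036 → (23.90, 78.50).

(23.90, 78.50)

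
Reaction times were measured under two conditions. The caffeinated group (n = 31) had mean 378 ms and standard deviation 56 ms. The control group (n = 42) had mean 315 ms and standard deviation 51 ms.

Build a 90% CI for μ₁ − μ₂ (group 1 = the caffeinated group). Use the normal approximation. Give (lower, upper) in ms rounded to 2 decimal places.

Per-group SEs: s₁/√n₁ = 56/√31 = 10.0579, s₂/√n₂ = 51/√42 = 7.8695.
Unpooled SE of the difference: √(101.16135241 + 61.92903025) = 12.7707.
Margin of error = z* · SE = 1.645 × 12.7707 = 21.0078.
x̄₁ − x̄₂ = 378 − 315 = 63.0000.
CI: 63.0000 ± 21.0078 = (41.99, 84.01).

(41.99, 84.01)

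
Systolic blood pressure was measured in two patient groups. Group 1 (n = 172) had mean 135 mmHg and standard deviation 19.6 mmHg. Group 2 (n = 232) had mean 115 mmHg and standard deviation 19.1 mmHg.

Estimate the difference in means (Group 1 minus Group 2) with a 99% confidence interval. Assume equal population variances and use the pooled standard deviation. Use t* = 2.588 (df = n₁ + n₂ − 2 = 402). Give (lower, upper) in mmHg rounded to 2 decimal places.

(14.97, 25.03)

Pooled variance s_p² = [171·19.6² + 231·19.1²] / (172+232−2) = 373.0410, so s_p = 19.3143.
SE_diff = s_p·√(1/n₁ + 1/n₂) = 19.3143·√(1/172 + 1/232) = 1.9434.
t* = 2.588; margin = 2.588 × 1.9434 = 5.0295.
Difference = 135 − 115 = 20.0000.
20.0000 ± 5.0295 → (14.97, 25.03).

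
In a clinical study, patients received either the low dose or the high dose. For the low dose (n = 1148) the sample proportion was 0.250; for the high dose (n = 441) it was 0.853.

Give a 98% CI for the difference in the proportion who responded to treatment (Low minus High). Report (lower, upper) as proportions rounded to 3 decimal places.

Each SE is √(p̂(1−p̂)/n): √(0.2500·0.7500/1148) = 0.01278 and √(0.8530·0.1470/441) = 0.01686.
SE(p̂₁ − p̂₂) = √(SE₁² + SE₂²) = √(0.0001633284 + 0.0002842596) = 0.02116, since the two samples are independent.
At 98% confidence z* = 2.326; margin = 2.326 × 0.02116 = 0.04922.
The difference is 0.2500 − 0.8530 = -0.6030, so the interval is -0.6030 ± 0.04922 = (-0.652, -0.554).

(-0.652, -0.554)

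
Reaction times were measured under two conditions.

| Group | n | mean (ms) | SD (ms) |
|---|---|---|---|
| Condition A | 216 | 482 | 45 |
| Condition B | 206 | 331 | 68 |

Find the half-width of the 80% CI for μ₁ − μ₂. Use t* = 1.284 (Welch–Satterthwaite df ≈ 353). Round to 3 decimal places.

SE₁ = s₁/√n₁ = 45/√216 = 3.0619; SE₂ = 68/√206 = 4.7378.
Independent samples, unequal variances: SE_diff = √(SE₁² + SE₂²) = √(9.37523161 + 22.44674884) = 5.6411.
t* = 1.284, so margin of error = 1.284 × 5.6411 = 7.2432.

7.243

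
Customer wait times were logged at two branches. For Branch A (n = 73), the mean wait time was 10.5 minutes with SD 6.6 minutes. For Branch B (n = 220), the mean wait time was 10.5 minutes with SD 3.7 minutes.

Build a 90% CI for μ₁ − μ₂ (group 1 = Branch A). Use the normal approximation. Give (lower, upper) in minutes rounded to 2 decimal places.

(-1.34, 1.34)

Per-group SEs: s₁/√n₁ = 6.6/√73 = 0.7725, s₂/√n₂ = 3.7/√220 = 0.2495.
Unpooled SE of the difference: √(0.59675625 + 0.06225025) = 0.8118.
Margin of error = z* · SE = 1.645 × 0.8118 = 1.3354.
x̄₁ − x̄₂ = 10.5 − 10.5 = 0.0000.
CI: 0.0000 ± 1.3354 = (-1.34, 1.34).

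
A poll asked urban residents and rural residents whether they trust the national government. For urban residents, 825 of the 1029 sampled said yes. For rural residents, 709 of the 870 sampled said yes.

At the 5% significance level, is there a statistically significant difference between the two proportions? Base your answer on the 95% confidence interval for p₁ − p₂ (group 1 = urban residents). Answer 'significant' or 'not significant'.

p̂₁ = 825/1029 = 0.8017 and p̂₂ = 709/870 = 0.8149.
SE₁ = √(p̂₁(1−p̂₁)/n₁) = √(0.8017·0.1983/1029) = 0.01243; SE₂ = √(0.8149·0.1851/870) = 0.01317.
Independent samples: SE of the difference = √(SE₁² + SE₂²) = √(0.0001545049 + 0.0001734489) = 0.01811.
z* for 95% confidence is 1.960, so the margin of error is 1.960 × 0.01811 = 0.03550.
Point estimate p̂₁ − p̂₂ = 0.8017 − 0.8149 = -0.0132.
-0.0132 ± 0.03550 → (-0.04870, 0.02230).
The interval (-0.04870, 0.02230) contains 0, so the difference is not significant.

not significant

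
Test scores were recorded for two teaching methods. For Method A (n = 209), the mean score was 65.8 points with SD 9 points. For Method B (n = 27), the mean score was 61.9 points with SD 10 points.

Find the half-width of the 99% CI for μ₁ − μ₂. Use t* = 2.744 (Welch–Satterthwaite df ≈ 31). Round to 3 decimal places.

5.550

Per-group SEs: s₁/√n₁ = 9/√209 = 0.6225, s₂/√n₂ = 10/√27 = 1.9245.
Unpooled SE of the difference: √(0.38750625 + 3.70370025) = 2.0227.
Margin of error = t* · SE = 2.744 × 2.0227 = 5.5503.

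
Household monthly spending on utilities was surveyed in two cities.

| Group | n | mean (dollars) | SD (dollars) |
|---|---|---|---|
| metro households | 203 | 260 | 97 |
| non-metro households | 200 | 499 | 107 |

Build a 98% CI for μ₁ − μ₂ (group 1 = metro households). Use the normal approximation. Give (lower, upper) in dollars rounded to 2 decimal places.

(-262.67, -215.33)

SE₁ = s₁/√n₁ = 97/√203 = 6.8081; SE₂ = 107/√200 = 7.5660.
Independent samples, unequal variances: SE_diff = √(SE₁² + SE₂²) = √(46.35022561 + 57.244356) = 10.1781.
z* = 2.326, so margin of error = 2.326 × 10.1781 = 23.6743.
Difference in means = 260 − 499 = -239.0000.
-239.0000 ± 23.6743 → (-262.67, -215.33).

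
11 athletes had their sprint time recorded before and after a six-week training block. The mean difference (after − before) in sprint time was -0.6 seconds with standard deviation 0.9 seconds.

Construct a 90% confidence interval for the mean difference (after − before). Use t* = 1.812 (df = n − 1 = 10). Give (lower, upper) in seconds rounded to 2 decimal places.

Paired design: SE = s_d/√n = 0.9/√11 = 0.2714.
t* = 1.812; margin of error = 1.812 × 0.2714 = 0.4918.
-0.6 ± 0.4918 → (-1.09, -0.11).

(-1.09, -0.11)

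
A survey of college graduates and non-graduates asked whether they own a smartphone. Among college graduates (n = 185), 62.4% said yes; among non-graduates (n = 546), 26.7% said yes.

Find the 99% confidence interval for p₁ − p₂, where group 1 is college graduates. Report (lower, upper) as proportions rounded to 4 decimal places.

(0.2531, 0.4609)

Each SE is √(p̂(1−p̂)/n): √(0.6240·0.3760/185) = 0.03561 and √(0.2670·0.7330/546) = 0.01893.
SE(p̂₁ − p̂₂) = √(SE₁² + SE₂²) = √(0.0012680721 + 0.0003583449) = 0.04033, since the two samples are independent.
At 99% confidence z* = 2.576; margin = 2.576 × 0.04033 = 0.10389.
The difference is 0.6240 − 0.2670 = 0.3570, so the interval is 0.3570 ± 0.10389 = (0.2531, 0.4609).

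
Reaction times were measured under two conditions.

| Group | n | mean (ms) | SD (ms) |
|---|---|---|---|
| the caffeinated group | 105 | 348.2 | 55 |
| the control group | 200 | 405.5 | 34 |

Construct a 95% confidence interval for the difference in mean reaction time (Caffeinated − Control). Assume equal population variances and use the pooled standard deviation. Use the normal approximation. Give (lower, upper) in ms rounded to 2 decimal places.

(-67.31, -47.29)

s_p = √[((n₁−1)s₁² + (n₂−1)s₂²)/(n₁+n₂−2)] = √[(104·55² + 199·34²)/303] = 42.3970.
SE = 42.3970·√(1/105 + 1/200) = 5.1095.
With z* = 1.960, margin = 1.960 × 5.1095 = 10.0146.
x̄₁ − x̄₂ = 348.2 − 405.5 = -57.3000; interval -57.3000 ± 10.0146 = (-67.31, -47.29).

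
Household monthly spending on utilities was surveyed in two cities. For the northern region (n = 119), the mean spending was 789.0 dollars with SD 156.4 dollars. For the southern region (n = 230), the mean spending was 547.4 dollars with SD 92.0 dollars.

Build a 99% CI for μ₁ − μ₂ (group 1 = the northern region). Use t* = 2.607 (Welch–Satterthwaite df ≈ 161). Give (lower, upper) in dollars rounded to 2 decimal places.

SE₁ = s₁/√n₁ = 156.4/√119 = 14.3372; SE₂ = 92.0/√230 = 6.0663.
Independent samples, unequal variances: SE_diff = √(SE₁² + SE₂²) = √(205.55530384 + 36.79999569) = 15.5678.
t* = 2.607, so margin of error = 2.607 × 15.5678 = 40.5853.
Difference in means = 789.0 − 547.4 = 241.6000.
241.6000 ± 40.5853 → (201.01, 282.19).

(201.01, 282.19)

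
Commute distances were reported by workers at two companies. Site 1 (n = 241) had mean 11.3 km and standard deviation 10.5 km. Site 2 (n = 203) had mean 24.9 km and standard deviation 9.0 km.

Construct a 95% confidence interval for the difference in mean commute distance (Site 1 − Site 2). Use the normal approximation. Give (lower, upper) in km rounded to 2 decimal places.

(-15.41, -11.79)

Standard errors of each mean: 10.5/√241 = 0.6764 and 9.0/√203 = 0.6317.
SE(x̄₁ − x̄₂) = √(0.6764² + 0.6317²) = 0.9255 for independent samples with unequal variances.
With z* = 1.960, the margin is 1.960 × 0.9255 = 1.8140.
x̄₁ − x̄₂ = 11.3 − 24.9 = -13.6000; the interval is -13.6000 ± 1.8140 = (-15.41, -11.79).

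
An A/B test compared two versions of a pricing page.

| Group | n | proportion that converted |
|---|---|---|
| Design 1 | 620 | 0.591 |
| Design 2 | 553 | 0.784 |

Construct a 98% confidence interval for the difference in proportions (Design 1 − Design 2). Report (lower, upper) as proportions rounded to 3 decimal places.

(-0.254, -0.132)

SE₁ = √(p̂₁(1−p̂₁)/n₁) = √(0.5910·0.4090/620) = 0.01975; SE₂ = √(0.7840·0.2160/553) = 0.01750.
Independent samples: SE of the difference = √(SE₁² + SE₂²) = √(0.0003900625 + 0.00030625) = 0.02639.
z* for 98% confidence is 2.326, so the margin of error is 2.326 × 0.02639 = 0.06138.
Point estimate p̂₁ − p̂₂ = 0.5910 − 0.7840 = -0.1930.
-0.1930 ± 0.06138 → (-0.254, -0.132).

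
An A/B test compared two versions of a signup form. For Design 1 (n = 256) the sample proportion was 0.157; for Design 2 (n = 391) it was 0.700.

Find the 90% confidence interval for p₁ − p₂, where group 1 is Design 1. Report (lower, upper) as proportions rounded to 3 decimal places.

(-0.596, -0.490)

The two standard errors are √(0.1570×0.8430/256) = 0.02274 and √(0.7000×0.3000/391) = 0.02318.
Because the samples are independent, SE_diff = √(0.02274² + 0.02318²) = 0.03247.
Using z* = 1.645 for 90%, ME = 1.645 × 0.03247 = 0.05341.
p̂₁ − p̂₂ = -0.5430; interval -0.5430 ± 0.05341 gives (-0.596, -0.490).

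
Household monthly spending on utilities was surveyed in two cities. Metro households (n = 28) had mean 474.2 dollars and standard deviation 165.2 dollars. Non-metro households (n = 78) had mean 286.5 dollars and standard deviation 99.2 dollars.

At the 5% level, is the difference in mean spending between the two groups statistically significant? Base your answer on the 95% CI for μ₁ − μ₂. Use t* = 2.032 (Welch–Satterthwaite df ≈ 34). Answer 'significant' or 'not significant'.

Standard errors of each mean: 165.2/√28 = 31.2199 and 99.2/√78 = 11.2322.
SE(x̄₁ − x̄₂) = √(31.2199² + 11.2322²) = 33.1790 for independent samples with unequal variances.
With t* = 2.032, the margin is 2.032 × 33.1790 = 67.4197.
x̄₁ − x̄₂ = 474.2 − 286.5 = 187.7000; the interval is 187.7000 ± 67.4197 = (120.2803, 255.1197).
The interval (120.2803, 255.1197) does not contain 0, so the difference is significant.

significant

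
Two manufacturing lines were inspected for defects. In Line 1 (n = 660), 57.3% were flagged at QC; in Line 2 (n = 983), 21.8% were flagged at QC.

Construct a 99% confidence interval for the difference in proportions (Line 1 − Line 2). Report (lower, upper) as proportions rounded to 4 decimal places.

(0.2949, 0.4151)

Each SE is √(p̂(1−p̂)/n): √(0.5730·0.4270/660) = 0.01925 and √(0.2180·0.7820/983) = 0.01317.
SE(p̂₁ − p̂₂) = √(SE₁² + SE₂²) = √(0.0003705625 + 0.0001734489) = 0.02332, since the two samples are independent.
At 99% confidence z* = 2.576; margin = 2.576 × 0.02332 = 0.06007.
The difference is 0.5730 − 0.2180 = 0.3550, so the interval is 0.3550 ± 0.06007 = (0.2949, 0.4151).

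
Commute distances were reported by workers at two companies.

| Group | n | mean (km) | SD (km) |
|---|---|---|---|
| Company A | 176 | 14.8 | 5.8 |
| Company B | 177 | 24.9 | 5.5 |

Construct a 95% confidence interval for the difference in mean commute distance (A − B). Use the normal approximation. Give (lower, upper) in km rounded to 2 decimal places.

(-11.28, -8.92)

Per-group SEs: s₁/√n₁ = 5.8/√176 = 0.4372, s₂/√n₂ = 5.5/√177 = 0.4134.
Unpooled SE of the difference: √(0.19114384 + 0.17089956) = 0.6017.
Margin of error = z* · SE = 1.960 × 0.6017 = 1.1793.
x̄₁ − x̄₂ = 14.8 − 24.9 = -10.1000.
CI: -10.1000 ± 1.1793 = (-11.28, -8.92).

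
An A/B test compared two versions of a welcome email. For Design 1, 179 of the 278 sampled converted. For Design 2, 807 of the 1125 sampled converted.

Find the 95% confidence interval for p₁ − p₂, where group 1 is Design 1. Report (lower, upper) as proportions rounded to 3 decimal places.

p̂₁ = 179/278 = 0.6439 and p̂₂ = 807/1125 = 0.7173.
SE₁ = √(p̂₁(1−p̂₁)/n₁) = √(0.6439·0.3561/278) = 0.02872; SE₂ = √(0.7173·0.2827/1125) = 0.01343.
Independent samples: SE of the difference = √(SE₁² + SE₂²) = √(0.0008248384 + 0.0001803649) = 0.03170.
z* for 95% confidence is 1.960, so the margin of error is 1.960 × 0.03170 = 0.06213.
Point estimate p̂₁ − p̂₂ = 0.6439 − 0.7173 = -0.0734.
-0.0734 ± 0.06213 → (-0.136, -0.011).

(-0.136, -0.011)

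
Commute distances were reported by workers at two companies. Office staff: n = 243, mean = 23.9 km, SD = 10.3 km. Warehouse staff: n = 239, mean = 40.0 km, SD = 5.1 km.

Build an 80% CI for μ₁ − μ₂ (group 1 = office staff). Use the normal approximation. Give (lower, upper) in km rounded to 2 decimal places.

(-17.05, -15.15)

SE₁ = s₁/√n₁ = 10.3/√243 = 0.6607; SE₂ = 5.1/√239 = 0.3299.
Independent samples, unequal variances: SE_diff = √(SE₁² + SE₂²) = √(0.43652449 + 0.10883401) = 0.7385.
z* = 1.282, so margin of error = 1.282 × 0.7385 = 0.9468.
Difference in means = 23.9 − 40.0 = -16.1000.
-16.1000 ± 0.9468 → (-17.05, -15.15).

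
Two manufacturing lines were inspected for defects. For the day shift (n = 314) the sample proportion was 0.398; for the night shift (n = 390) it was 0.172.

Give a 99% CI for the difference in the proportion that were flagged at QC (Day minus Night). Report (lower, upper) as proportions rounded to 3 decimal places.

SE₁ = √(p̂₁(1−p̂₁)/n₁) = √(0.3980·0.6020/314) = 0.02762; SE₂ = √(0.1720·0.8280/390) = 0.01911.
Independent samples: SE of the difference = √(SE₁² + SE₂²) = √(0.0007628644 + 0.0003651921) = 0.03359.
z* for 99% confidence is 2.576, so the margin of error is 2.576 × 0.03359 = 0.08653.
Point estimate p̂₁ − p̂₂ = 0.3980 − 0.1720 = 0.2260.
0.2260 ± 0.08653 → (0.139, 0.313).

(0.139, 0.313)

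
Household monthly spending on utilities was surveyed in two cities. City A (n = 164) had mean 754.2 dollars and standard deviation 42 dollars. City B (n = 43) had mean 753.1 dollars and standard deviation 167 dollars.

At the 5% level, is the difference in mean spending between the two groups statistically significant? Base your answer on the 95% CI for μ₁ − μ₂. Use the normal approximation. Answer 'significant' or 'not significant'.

Per-group SEs: s₁/√n₁ = 42/√164 = 3.2796, s₂/√n₂ = 167/√43 = 25.4673.
Unpooled SE of the difference: √(10.75577616 + 648.58336929) = 25.6776.
Margin of error = z* · SE = 1.960 × 25.6776 = 50.3281.
x̄₁ − x̄₂ = 754.2 − 753.1 = 1.1000.
CI: 1.1000 ± 50.3281 = (-49.2281, 51.4281).
The interval (-49.2281, 51.4281) contains 0, so the difference is not significant.

not significant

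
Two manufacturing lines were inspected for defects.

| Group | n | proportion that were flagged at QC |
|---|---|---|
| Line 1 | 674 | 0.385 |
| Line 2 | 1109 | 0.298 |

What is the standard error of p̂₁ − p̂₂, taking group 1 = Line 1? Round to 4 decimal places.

0.0232

SE₁ = √(p̂₁(1−p̂₁)/n₁) = √(0.3850·0.6150/674) = 0.01874; SE₂ = √(0.2980·0.7020/1109) = 0.01373.
Independent samples: SE of the difference = √(SE₁² + SE₂²) = √(0.0003511876 + 0.0001885129) = 0.02323.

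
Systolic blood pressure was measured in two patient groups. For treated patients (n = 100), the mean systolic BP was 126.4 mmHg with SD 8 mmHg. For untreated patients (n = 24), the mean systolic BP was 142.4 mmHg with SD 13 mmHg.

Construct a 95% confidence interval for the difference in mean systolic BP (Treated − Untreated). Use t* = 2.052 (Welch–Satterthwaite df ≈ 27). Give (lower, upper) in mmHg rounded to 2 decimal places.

SE₁ = s₁/√n₁ = 8/√100 = 0.8000; SE₂ = 13/√24 = 2.6536.
Independent samples, unequal variances: SE_diff = √(SE₁² + SE₂²) = √(0.64 + 7.04159296) = 2.7716.
t* = 2.052, so margin of error = 2.052 × 2.7716 = 5.6873.
Difference in means = 126.4 − 142.4 = -16.0000.
-16.0000 ± 5.6873 → (-21.69, -10.31).

(-21.69, -10.31)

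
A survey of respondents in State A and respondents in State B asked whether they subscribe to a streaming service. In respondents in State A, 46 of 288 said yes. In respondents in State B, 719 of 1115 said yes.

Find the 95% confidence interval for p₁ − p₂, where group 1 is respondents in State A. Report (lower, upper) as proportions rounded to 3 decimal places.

Sample proportions: 46/288 = 0.1597, 719/1115 = 0.6448.
Each SE is √(p̂(1−p̂)/n): √(0.1597·0.8403/288) = 0.02159 and √(0.6448·0.3552/1115) = 0.01433.
SE(p̂₁ − p̂₂) = √(SE₁² + SE₂²) = √(0.0004661281 + 0.0002053489) = 0.02591, since the two samples are independent.
At 95% confidence z* = 1.960; margin = 1.960 × 0.02591 = 0.05078.
The difference is 0.1597 − 0.6448 = -0.4851, so the interval is -0.4851 ± 0.05078 = (-0.536, -0.434).

(-0.536, -0.434)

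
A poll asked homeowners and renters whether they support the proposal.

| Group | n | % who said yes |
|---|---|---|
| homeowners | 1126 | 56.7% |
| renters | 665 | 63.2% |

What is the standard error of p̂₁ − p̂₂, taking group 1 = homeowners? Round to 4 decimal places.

SE₁ = √(p̂₁(1−p̂₁)/n₁) = √(0.5670·0.4330/1126) = 0.01477; SE₂ = √(0.6320·0.3680/665) = 0.01870.
Independent samples: SE of the difference = √(SE₁² + SE₂²) = √(0.0002181529 + 0.00034969) = 0.02383.

0.0238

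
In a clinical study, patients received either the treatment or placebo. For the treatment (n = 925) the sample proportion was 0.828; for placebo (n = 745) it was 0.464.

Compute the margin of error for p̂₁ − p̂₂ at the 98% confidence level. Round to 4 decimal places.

0.0514

Each SE is √(p̂(1−p̂)/n): √(0.8280·0.1720/925) = 0.01241 and √(0.4640·0.5360/745) = 0.01827.
SE(p̂₁ − p̂₂) = √(SE₁² + SE₂²) = √(0.0001540081 + 0.0003337929) = 0.02209, since the two samples are independent.
At 98% confidence z* = 2.326; margin = 2.326 × 0.02209 = 0.05138.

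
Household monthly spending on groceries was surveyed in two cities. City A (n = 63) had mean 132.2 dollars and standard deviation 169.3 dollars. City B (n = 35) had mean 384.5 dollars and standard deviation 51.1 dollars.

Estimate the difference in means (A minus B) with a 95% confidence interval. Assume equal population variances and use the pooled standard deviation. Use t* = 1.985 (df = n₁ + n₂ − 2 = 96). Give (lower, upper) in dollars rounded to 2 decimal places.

(-310.64, -193.96)

s_p = √[((n₁−1)s₁² + (n₂−1)s₂²)/(n₁+n₂−2)] = √[(62·169.3² + 34·51.1²)/96] = 139.4130.
SE = 139.4130·√(1/63 + 1/35) = 29.3908.
With t* = 1.985, margin = 1.985 × 29.3908 = 58.3407.
x̄₁ − x̄₂ = 132.2 − 384.5 = -252.3000; interval -252.3000 ± 58.3407 = (-310.64, -193.96).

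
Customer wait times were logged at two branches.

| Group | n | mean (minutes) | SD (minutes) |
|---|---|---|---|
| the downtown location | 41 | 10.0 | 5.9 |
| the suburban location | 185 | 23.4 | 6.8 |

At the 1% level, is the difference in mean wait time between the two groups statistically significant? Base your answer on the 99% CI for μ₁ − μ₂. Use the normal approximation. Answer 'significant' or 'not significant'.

significant

Per-group SEs: s₁/√n₁ = 5.9/√41 = 0.9214, s₂/√n₂ = 6.8/√185 = 0.4999.
Unpooled SE of the difference: √(0.84897796 + 0.24990001) = 1.0483.
Margin of error = z* · SE = 2.576 × 1.0483 = 2.7004.
x̄₁ − x̄₂ = 10.0 − 23.4 = -13.4000.
CI: -13.4000 ± 2.7004 = (-16.1004, -10.6996).
The interval (-16.1004, -10.6996) does not contain 0, so the difference is significant.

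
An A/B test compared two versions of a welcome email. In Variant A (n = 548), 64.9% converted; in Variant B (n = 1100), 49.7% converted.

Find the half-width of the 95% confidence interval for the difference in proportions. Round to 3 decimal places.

Each SE is √(p̂(1−p̂)/n): √(0.6490·0.3510/548) = 0.02039 and √(0.4970·0.5030/1100) = 0.01508.
SE(p̂₁ − p̂₂) = √(SE₁² + SE₂²) = √(0.0004157521 + 0.0002274064) = 0.02536, since the two samples are independent.
At 95% confidence z* = 1.960; margin = 1.960 × 0.02536 = 0.04971.

0.050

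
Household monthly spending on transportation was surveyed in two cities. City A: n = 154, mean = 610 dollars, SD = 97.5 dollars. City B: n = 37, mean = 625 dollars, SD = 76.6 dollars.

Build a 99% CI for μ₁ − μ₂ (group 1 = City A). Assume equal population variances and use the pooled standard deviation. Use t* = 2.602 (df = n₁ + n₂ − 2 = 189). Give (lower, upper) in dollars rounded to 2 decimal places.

(-59.72, 29.72)

s_p = √[((n₁−1)s₁² + (n₂−1)s₂²)/(n₁+n₂−2)] = √[(153·97.5² + 36·76.6²)/189] = 93.8785.
SE = 93.8785·√(1/154 + 1/37) = 17.1879.
With t* = 2.602, margin = 2.602 × 17.1879 = 44.7229.
x̄₁ − x̄₂ = 610 − 625 = -15.0000; interval -15.0000 ± 44.7229 = (-59.72, 29.72).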